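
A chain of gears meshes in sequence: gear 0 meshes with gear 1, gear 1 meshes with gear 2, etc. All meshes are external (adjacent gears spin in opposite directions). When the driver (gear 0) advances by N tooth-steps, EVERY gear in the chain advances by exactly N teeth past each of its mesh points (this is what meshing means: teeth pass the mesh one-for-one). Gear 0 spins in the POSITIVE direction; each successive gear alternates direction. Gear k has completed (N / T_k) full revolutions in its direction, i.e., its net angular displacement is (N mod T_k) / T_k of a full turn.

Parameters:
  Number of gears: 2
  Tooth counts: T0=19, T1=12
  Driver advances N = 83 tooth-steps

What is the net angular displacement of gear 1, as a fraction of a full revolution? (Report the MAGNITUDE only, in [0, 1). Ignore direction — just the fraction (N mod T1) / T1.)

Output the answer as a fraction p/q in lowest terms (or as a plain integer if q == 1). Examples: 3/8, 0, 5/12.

Chain of 2 gears, tooth counts: [19, 12]
  gear 0: T0=19, direction=positive, advance = 83 mod 19 = 7 teeth = 7/19 turn
  gear 1: T1=12, direction=negative, advance = 83 mod 12 = 11 teeth = 11/12 turn
Gear 1: 83 mod 12 = 11
Fraction = 11 / 12 = 11/12 (gcd(11,12)=1) = 11/12

Answer: 11/12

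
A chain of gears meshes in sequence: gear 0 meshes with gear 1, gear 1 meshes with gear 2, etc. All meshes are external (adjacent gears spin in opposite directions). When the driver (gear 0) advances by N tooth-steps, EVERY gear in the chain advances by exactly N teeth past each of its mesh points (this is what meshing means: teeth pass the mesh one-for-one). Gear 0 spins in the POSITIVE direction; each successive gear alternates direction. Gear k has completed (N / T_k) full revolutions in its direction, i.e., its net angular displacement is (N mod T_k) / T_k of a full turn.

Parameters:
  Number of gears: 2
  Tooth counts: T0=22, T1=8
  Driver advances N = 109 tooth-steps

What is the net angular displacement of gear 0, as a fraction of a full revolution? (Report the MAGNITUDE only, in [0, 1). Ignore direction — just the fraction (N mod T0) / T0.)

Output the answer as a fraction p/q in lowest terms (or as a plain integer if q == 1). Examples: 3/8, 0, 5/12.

Chain of 2 gears, tooth counts: [22, 8]
  gear 0: T0=22, direction=positive, advance = 109 mod 22 = 21 teeth = 21/22 turn
  gear 1: T1=8, direction=negative, advance = 109 mod 8 = 5 teeth = 5/8 turn
Gear 0: 109 mod 22 = 21
Fraction = 21 / 22 = 21/22 (gcd(21,22)=1) = 21/22

Answer: 21/22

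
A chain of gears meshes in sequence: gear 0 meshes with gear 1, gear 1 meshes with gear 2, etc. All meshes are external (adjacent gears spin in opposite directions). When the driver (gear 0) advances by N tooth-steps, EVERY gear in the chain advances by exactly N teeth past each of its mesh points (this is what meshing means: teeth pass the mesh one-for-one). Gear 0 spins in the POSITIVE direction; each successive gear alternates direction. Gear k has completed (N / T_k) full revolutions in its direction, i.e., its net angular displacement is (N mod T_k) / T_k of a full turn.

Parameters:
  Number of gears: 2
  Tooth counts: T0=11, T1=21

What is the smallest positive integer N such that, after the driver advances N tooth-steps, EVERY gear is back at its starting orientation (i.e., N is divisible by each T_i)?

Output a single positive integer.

Answer: 231

Derivation:
Gear k returns to start when N is a multiple of T_k.
All gears at start simultaneously when N is a common multiple of [11, 21]; the smallest such N is lcm(11, 21).
Start: lcm = T0 = 11
Fold in T1=21: gcd(11, 21) = 1; lcm(11, 21) = 11 * 21 / 1 = 231 / 1 = 231
Full cycle length = 231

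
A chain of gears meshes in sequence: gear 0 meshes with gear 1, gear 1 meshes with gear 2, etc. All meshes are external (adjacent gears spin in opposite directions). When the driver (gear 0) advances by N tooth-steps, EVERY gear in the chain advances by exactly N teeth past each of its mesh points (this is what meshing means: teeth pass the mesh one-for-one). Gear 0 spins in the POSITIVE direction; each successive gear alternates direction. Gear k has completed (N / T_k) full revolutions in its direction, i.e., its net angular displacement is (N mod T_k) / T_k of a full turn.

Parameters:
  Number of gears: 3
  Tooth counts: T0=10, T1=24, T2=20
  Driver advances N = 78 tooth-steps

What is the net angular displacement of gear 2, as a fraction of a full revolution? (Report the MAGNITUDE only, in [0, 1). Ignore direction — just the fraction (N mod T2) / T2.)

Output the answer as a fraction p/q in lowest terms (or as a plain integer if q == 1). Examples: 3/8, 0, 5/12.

Chain of 3 gears, tooth counts: [10, 24, 20]
  gear 0: T0=10, direction=positive, advance = 78 mod 10 = 8 teeth = 8/10 turn
  gear 1: T1=24, direction=negative, advance = 78 mod 24 = 6 teeth = 6/24 turn
  gear 2: T2=20, direction=positive, advance = 78 mod 20 = 18 teeth = 18/20 turn
Gear 2: 78 mod 20 = 18
Fraction = 18 / 20 = 9/10 (gcd(18,20)=2) = 9/10

Answer: 9/10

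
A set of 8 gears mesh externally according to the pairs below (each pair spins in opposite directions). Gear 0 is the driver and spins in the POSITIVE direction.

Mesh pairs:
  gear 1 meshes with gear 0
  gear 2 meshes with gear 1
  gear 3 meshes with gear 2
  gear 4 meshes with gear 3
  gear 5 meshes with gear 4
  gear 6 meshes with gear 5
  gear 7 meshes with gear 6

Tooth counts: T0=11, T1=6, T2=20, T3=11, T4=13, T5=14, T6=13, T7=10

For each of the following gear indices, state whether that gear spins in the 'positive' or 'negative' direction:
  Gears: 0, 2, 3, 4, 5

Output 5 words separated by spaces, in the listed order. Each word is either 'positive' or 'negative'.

Gear 0 (driver): positive (depth 0)
  gear 1: meshes with gear 0 -> depth 1 -> negative (opposite of gear 0)
  gear 2: meshes with gear 1 -> depth 2 -> positive (opposite of gear 1)
  gear 3: meshes with gear 2 -> depth 3 -> negative (opposite of gear 2)
  gear 4: meshes with gear 3 -> depth 4 -> positive (opposite of gear 3)
  gear 5: meshes with gear 4 -> depth 5 -> negative (opposite of gear 4)
  gear 6: meshes with gear 5 -> depth 6 -> positive (opposite of gear 5)
  gear 7: meshes with gear 6 -> depth 7 -> negative (opposite of gear 6)
Queried indices 0, 2, 3, 4, 5 -> positive, positive, negative, positive, negative

Answer: positive positive negative positive negative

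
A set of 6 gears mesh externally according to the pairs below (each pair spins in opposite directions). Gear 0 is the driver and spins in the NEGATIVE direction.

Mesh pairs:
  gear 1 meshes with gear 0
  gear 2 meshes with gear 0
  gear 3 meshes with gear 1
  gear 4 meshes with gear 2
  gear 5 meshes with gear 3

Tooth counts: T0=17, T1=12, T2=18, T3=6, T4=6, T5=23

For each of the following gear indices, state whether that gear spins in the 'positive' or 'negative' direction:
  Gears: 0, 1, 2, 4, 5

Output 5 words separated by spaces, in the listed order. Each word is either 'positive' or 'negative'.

Gear 0 (driver): negative (depth 0)
  gear 1: meshes with gear 0 -> depth 1 -> positive (opposite of gear 0)
  gear 2: meshes with gear 0 -> depth 1 -> positive (opposite of gear 0)
  gear 3: meshes with gear 1 -> depth 2 -> negative (opposite of gear 1)
  gear 4: meshes with gear 2 -> depth 2 -> negative (opposite of gear 2)
  gear 5: meshes with gear 3 -> depth 3 -> positive (opposite of gear 3)
Queried indices 0, 1, 2, 4, 5 -> negative, positive, positive, negative, positive

Answer: negative positive positive negative positive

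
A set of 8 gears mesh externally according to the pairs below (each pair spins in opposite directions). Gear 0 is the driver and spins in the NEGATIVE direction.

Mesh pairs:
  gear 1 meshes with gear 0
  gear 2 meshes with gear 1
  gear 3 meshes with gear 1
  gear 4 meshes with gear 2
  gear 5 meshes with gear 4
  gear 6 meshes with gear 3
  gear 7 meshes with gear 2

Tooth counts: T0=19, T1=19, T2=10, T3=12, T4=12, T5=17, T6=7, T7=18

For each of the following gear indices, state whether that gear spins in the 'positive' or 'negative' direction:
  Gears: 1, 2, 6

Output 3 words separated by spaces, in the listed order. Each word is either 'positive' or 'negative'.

Answer: positive negative positive

Derivation:
Gear 0 (driver): negative (depth 0)
  gear 1: meshes with gear 0 -> depth 1 -> positive (opposite of gear 0)
  gear 2: meshes with gear 1 -> depth 2 -> negative (opposite of gear 1)
  gear 3: meshes with gear 1 -> depth 2 -> negative (opposite of gear 1)
  gear 4: meshes with gear 2 -> depth 3 -> positive (opposite of gear 2)
  gear 5: meshes with gear 4 -> depth 4 -> negative (opposite of gear 4)
  gear 6: meshes with gear 3 -> depth 3 -> positive (opposite of gear 3)
  gear 7: meshes with gear 2 -> depth 3 -> positive (opposite of gear 2)
Queried indices 1, 2, 6 -> positive, negative, positive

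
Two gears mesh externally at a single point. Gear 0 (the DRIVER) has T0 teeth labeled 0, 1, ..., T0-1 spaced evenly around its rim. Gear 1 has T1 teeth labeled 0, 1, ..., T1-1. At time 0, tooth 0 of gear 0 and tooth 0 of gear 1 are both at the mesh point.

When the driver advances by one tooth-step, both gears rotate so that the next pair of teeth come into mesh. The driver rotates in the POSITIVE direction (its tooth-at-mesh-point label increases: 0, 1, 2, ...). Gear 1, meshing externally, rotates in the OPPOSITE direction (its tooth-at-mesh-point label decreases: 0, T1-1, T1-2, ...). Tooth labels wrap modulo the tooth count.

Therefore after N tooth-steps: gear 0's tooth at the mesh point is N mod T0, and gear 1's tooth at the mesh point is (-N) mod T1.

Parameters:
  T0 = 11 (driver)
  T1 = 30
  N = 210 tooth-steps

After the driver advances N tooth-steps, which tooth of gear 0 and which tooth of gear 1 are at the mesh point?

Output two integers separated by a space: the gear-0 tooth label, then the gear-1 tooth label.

Answer: 1 0

Derivation:
Gear 0 (driver, T0=11): tooth at mesh = N mod T0
  210 = 19 * 11 + 1, so 210 mod 11 = 1
  gear 0 tooth = 1
Gear 1 (driven, T1=30): tooth at mesh = (-N) mod T1
  210 = 7 * 30 + 0, so 210 mod 30 = 0
  (-210) mod 30 = 0
Mesh after 210 steps: gear-0 tooth 1 meets gear-1 tooth 0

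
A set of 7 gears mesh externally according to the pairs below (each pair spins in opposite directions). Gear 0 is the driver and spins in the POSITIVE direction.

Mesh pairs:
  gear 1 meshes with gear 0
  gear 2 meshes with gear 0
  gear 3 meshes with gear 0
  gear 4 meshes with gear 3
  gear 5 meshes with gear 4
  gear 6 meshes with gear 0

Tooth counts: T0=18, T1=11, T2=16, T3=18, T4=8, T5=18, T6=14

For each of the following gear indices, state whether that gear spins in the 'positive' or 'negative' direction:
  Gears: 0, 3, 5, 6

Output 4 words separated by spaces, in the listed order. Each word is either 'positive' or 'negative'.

Answer: positive negative negative negative

Derivation:
Gear 0 (driver): positive (depth 0)
  gear 1: meshes with gear 0 -> depth 1 -> negative (opposite of gear 0)
  gear 2: meshes with gear 0 -> depth 1 -> negative (opposite of gear 0)
  gear 3: meshes with gear 0 -> depth 1 -> negative (opposite of gear 0)
  gear 4: meshes with gear 3 -> depth 2 -> positive (opposite of gear 3)
  gear 5: meshes with gear 4 -> depth 3 -> negative (opposite of gear 4)
  gear 6: meshes with gear 0 -> depth 1 -> negative (opposite of gear 0)
Queried indices 0, 3, 5, 6 -> positive, negative, negative, negative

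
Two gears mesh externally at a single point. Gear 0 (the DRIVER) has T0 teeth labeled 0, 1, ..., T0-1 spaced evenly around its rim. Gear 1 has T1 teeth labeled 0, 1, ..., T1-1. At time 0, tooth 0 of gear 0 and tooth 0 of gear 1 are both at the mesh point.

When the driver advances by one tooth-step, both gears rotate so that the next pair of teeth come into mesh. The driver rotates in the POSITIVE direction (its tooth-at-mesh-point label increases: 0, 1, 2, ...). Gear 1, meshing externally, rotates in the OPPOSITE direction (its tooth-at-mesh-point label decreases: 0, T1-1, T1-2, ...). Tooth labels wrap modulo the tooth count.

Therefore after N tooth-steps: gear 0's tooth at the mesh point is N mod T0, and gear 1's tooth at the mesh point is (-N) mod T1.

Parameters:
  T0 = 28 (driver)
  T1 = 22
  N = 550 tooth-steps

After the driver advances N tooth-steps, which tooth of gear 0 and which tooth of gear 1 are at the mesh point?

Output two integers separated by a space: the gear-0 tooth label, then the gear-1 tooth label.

Answer: 18 0

Derivation:
Gear 0 (driver, T0=28): tooth at mesh = N mod T0
  550 = 19 * 28 + 18, so 550 mod 28 = 18
  gear 0 tooth = 18
Gear 1 (driven, T1=22): tooth at mesh = (-N) mod T1
  550 = 25 * 22 + 0, so 550 mod 22 = 0
  (-550) mod 22 = 0
Mesh after 550 steps: gear-0 tooth 18 meets gear-1 tooth 0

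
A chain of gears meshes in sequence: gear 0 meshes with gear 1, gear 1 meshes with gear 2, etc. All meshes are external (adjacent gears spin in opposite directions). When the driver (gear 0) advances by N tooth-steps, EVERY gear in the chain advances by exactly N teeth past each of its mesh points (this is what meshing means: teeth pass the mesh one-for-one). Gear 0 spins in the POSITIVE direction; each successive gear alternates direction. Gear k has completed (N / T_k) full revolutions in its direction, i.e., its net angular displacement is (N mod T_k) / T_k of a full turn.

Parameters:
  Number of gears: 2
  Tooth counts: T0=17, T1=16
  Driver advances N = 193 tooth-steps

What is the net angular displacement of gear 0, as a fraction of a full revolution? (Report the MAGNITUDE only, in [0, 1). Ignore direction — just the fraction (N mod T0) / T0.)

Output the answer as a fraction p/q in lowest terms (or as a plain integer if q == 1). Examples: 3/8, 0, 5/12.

Answer: 6/17

Derivation:
Chain of 2 gears, tooth counts: [17, 16]
  gear 0: T0=17, direction=positive, advance = 193 mod 17 = 6 teeth = 6/17 turn
  gear 1: T1=16, direction=negative, advance = 193 mod 16 = 1 teeth = 1/16 turn
Gear 0: 193 mod 17 = 6
Fraction = 6 / 17 = 6/17 (gcd(6,17)=1) = 6/17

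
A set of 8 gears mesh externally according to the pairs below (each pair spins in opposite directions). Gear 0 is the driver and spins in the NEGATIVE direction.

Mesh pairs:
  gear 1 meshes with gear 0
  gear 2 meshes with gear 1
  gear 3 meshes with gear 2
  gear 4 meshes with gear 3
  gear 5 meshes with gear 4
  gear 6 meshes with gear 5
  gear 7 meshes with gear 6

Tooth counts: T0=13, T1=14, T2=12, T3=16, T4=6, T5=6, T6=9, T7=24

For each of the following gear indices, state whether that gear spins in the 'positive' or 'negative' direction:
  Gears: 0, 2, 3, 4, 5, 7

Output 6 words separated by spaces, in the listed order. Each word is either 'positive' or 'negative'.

Gear 0 (driver): negative (depth 0)
  gear 1: meshes with gear 0 -> depth 1 -> positive (opposite of gear 0)
  gear 2: meshes with gear 1 -> depth 2 -> negative (opposite of gear 1)
  gear 3: meshes with gear 2 -> depth 3 -> positive (opposite of gear 2)
  gear 4: meshes with gear 3 -> depth 4 -> negative (opposite of gear 3)
  gear 5: meshes with gear 4 -> depth 5 -> positive (opposite of gear 4)
  gear 6: meshes with gear 5 -> depth 6 -> negative (opposite of gear 5)
  gear 7: meshes with gear 6 -> depth 7 -> positive (opposite of gear 6)
Queried indices 0, 2, 3, 4, 5, 7 -> negative, negative, positive, negative, positive, positive

Answer: negative negative positive negative positive positive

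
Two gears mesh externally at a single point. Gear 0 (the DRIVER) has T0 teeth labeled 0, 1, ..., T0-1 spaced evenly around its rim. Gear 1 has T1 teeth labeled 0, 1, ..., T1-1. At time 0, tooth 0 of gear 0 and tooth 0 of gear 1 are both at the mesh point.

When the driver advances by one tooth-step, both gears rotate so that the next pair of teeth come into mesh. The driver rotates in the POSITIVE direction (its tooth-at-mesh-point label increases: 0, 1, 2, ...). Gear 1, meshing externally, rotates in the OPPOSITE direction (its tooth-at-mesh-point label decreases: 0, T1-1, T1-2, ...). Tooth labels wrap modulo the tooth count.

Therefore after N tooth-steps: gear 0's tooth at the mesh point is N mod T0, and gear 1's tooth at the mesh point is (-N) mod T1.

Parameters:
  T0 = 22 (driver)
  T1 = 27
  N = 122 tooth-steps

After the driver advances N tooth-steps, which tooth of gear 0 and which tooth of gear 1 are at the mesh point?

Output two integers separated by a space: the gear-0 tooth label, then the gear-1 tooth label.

Answer: 12 13

Derivation:
Gear 0 (driver, T0=22): tooth at mesh = N mod T0
  122 = 5 * 22 + 12, so 122 mod 22 = 12
  gear 0 tooth = 12
Gear 1 (driven, T1=27): tooth at mesh = (-N) mod T1
  122 = 4 * 27 + 14, so 122 mod 27 = 14
  (-122) mod 27 = (-14) mod 27 = 27 - 14 = 13
Mesh after 122 steps: gear-0 tooth 12 meets gear-1 tooth 13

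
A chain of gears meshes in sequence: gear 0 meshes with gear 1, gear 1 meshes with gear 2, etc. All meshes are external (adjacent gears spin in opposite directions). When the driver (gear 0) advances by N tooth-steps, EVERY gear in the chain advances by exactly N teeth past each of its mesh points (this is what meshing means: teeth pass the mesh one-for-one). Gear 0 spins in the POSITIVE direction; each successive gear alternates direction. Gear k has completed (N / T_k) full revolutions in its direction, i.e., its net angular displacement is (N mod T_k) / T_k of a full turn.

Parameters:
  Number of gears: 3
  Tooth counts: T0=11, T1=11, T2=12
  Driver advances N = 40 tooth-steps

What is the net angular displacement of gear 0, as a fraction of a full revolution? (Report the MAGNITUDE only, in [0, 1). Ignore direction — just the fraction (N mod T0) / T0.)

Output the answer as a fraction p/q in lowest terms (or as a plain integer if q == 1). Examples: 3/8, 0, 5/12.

Chain of 3 gears, tooth counts: [11, 11, 12]
  gear 0: T0=11, direction=positive, advance = 40 mod 11 = 7 teeth = 7/11 turn
  gear 1: T1=11, direction=negative, advance = 40 mod 11 = 7 teeth = 7/11 turn
  gear 2: T2=12, direction=positive, advance = 40 mod 12 = 4 teeth = 4/12 turn
Gear 0: 40 mod 11 = 7
Fraction = 7 / 11 = 7/11 (gcd(7,11)=1) = 7/11

Answer: 7/11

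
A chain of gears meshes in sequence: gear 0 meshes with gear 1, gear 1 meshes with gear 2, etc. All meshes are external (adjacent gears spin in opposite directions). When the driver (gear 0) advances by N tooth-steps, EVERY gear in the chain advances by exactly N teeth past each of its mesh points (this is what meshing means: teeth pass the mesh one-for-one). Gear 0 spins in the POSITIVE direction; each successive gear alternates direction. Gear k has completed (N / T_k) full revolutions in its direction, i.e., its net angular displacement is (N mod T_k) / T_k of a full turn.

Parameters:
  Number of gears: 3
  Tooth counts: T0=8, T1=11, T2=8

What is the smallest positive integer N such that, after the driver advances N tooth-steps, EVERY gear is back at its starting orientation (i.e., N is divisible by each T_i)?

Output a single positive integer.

Answer: 88

Derivation:
Gear k returns to start when N is a multiple of T_k.
All gears at start simultaneously when N is a common multiple of [8, 11, 8]; the smallest such N is lcm(8, 11, 8).
Start: lcm = T0 = 8
Fold in T1=11: gcd(8, 11) = 1; lcm(8, 11) = 8 * 11 / 1 = 88 / 1 = 88
Fold in T2=8: gcd(88, 8) = 8; lcm(88, 8) = 88 * 8 / 8 = 704 / 8 = 88
Full cycle length = 88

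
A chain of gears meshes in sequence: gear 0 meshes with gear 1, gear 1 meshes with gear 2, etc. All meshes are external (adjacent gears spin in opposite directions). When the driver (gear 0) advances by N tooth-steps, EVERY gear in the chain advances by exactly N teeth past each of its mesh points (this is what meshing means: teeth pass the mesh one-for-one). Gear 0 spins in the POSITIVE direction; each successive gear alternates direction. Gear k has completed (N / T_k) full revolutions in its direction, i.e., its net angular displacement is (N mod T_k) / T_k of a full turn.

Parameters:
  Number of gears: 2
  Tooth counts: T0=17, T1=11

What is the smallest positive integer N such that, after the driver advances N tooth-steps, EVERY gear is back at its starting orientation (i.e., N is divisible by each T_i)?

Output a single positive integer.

Gear k returns to start when N is a multiple of T_k.
All gears at start simultaneously when N is a common multiple of [17, 11]; the smallest such N is lcm(17, 11).
Start: lcm = T0 = 17
Fold in T1=11: gcd(17, 11) = 1; lcm(17, 11) = 17 * 11 / 1 = 187 / 1 = 187
Full cycle length = 187

Answer: 187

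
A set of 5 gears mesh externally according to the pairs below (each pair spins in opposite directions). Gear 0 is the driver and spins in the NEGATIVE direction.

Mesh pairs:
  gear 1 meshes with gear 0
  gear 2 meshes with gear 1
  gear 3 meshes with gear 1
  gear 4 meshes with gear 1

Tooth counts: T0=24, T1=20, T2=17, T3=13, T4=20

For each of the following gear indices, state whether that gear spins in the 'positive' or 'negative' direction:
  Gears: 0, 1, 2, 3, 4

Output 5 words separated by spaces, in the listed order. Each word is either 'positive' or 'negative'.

Gear 0 (driver): negative (depth 0)
  gear 1: meshes with gear 0 -> depth 1 -> positive (opposite of gear 0)
  gear 2: meshes with gear 1 -> depth 2 -> negative (opposite of gear 1)
  gear 3: meshes with gear 1 -> depth 2 -> negative (opposite of gear 1)
  gear 4: meshes with gear 1 -> depth 2 -> negative (opposite of gear 1)
Queried indices 0, 1, 2, 3, 4 -> negative, positive, negative, negative, negative

Answer: negative positive negative negative negative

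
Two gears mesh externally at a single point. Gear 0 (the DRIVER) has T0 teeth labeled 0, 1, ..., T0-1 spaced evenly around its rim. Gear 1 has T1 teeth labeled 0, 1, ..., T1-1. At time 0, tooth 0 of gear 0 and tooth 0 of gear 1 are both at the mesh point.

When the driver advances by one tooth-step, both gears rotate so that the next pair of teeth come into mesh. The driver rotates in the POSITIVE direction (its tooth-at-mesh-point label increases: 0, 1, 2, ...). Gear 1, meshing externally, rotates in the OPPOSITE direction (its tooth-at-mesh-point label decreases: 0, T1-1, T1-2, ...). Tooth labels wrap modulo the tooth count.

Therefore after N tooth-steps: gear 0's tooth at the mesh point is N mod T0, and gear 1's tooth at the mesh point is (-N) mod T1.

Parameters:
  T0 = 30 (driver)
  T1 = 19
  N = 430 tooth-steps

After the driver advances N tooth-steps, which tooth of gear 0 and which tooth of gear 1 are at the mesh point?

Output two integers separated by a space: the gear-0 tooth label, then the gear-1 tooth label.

Gear 0 (driver, T0=30): tooth at mesh = N mod T0
  430 = 14 * 30 + 10, so 430 mod 30 = 10
  gear 0 tooth = 10
Gear 1 (driven, T1=19): tooth at mesh = (-N) mod T1
  430 = 22 * 19 + 12, so 430 mod 19 = 12
  (-430) mod 19 = (-12) mod 19 = 19 - 12 = 7
Mesh after 430 steps: gear-0 tooth 10 meets gear-1 tooth 7

Answer: 10 7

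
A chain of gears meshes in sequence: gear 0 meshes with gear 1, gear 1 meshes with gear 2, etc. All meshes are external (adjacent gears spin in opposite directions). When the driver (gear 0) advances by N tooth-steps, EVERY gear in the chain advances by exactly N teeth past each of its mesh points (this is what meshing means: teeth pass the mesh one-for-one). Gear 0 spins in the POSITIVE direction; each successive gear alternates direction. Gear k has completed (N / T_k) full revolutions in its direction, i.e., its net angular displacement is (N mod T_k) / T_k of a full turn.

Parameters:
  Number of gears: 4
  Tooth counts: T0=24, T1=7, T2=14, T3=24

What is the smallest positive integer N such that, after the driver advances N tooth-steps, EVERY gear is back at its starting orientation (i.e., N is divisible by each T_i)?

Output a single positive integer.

Answer: 168

Derivation:
Gear k returns to start when N is a multiple of T_k.
All gears at start simultaneously when N is a common multiple of [24, 7, 14, 24]; the smallest such N is lcm(24, 7, 14, 24).
Start: lcm = T0 = 24
Fold in T1=7: gcd(24, 7) = 1; lcm(24, 7) = 24 * 7 / 1 = 168 / 1 = 168
Fold in T2=14: gcd(168, 14) = 14; lcm(168, 14) = 168 * 14 / 14 = 2352 / 14 = 168
Fold in T3=24: gcd(168, 24) = 24; lcm(168, 24) = 168 * 24 / 24 = 4032 / 24 = 168
Full cycle length = 168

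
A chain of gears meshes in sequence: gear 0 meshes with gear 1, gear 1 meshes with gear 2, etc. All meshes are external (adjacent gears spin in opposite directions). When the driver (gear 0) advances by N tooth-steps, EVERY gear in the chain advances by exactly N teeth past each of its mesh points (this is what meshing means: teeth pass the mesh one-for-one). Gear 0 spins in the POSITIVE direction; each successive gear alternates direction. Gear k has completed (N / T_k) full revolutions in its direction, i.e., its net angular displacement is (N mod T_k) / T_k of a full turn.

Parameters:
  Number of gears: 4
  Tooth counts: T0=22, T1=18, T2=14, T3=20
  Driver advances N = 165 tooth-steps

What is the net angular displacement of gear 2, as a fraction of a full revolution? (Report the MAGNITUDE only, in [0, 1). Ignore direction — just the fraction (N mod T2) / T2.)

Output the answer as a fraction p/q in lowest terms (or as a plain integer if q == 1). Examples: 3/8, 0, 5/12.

Chain of 4 gears, tooth counts: [22, 18, 14, 20]
  gear 0: T0=22, direction=positive, advance = 165 mod 22 = 11 teeth = 11/22 turn
  gear 1: T1=18, direction=negative, advance = 165 mod 18 = 3 teeth = 3/18 turn
  gear 2: T2=14, direction=positive, advance = 165 mod 14 = 11 teeth = 11/14 turn
  gear 3: T3=20, direction=negative, advance = 165 mod 20 = 5 teeth = 5/20 turn
Gear 2: 165 mod 14 = 11
Fraction = 11 / 14 = 11/14 (gcd(11,14)=1) = 11/14

Answer: 11/14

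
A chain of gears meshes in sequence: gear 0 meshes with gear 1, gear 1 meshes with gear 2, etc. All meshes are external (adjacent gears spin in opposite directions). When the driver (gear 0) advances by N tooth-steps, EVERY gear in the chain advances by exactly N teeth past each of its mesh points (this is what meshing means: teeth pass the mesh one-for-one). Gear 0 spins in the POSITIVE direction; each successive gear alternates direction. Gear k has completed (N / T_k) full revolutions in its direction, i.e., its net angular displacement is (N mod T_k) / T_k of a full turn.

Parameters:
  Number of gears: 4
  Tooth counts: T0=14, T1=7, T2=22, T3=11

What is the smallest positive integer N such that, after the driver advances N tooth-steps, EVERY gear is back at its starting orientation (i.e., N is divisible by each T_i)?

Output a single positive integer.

Gear k returns to start when N is a multiple of T_k.
All gears at start simultaneously when N is a common multiple of [14, 7, 22, 11]; the smallest such N is lcm(14, 7, 22, 11).
Start: lcm = T0 = 14
Fold in T1=7: gcd(14, 7) = 7; lcm(14, 7) = 14 * 7 / 7 = 98 / 7 = 14
Fold in T2=22: gcd(14, 22) = 2; lcm(14, 22) = 14 * 22 / 2 = 308 / 2 = 154
Fold in T3=11: gcd(154, 11) = 11; lcm(154, 11) = 154 * 11 / 11 = 1694 / 11 = 154
Full cycle length = 154

Answer: 154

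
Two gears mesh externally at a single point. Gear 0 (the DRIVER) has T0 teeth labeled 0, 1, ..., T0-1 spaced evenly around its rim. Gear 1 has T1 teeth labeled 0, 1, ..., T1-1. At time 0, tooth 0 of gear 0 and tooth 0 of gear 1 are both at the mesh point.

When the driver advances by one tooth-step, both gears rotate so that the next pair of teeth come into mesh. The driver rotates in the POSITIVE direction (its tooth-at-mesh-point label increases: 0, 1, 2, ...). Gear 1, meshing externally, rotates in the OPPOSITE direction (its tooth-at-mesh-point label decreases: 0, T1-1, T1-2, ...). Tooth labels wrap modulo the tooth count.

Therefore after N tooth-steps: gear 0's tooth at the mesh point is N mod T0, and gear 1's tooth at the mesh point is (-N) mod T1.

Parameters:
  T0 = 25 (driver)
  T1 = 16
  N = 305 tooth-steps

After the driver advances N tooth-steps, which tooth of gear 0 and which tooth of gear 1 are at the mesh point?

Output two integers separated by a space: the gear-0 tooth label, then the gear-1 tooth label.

Answer: 5 15

Derivation:
Gear 0 (driver, T0=25): tooth at mesh = N mod T0
  305 = 12 * 25 + 5, so 305 mod 25 = 5
  gear 0 tooth = 5
Gear 1 (driven, T1=16): tooth at mesh = (-N) mod T1
  305 = 19 * 16 + 1, so 305 mod 16 = 1
  (-305) mod 16 = (-1) mod 16 = 16 - 1 = 15
Mesh after 305 steps: gear-0 tooth 5 meets gear-1 tooth 15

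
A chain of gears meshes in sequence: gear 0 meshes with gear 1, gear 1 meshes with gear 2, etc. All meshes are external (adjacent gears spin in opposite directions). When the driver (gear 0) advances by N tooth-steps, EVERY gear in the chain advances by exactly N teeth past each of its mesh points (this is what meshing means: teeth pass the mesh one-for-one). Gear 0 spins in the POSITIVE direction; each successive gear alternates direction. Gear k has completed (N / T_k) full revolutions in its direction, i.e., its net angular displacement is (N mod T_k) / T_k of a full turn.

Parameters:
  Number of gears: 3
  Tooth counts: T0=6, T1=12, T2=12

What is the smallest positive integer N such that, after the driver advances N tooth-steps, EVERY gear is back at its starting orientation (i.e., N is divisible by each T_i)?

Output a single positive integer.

Gear k returns to start when N is a multiple of T_k.
All gears at start simultaneously when N is a common multiple of [6, 12, 12]; the smallest such N is lcm(6, 12, 12).
Start: lcm = T0 = 6
Fold in T1=12: gcd(6, 12) = 6; lcm(6, 12) = 6 * 12 / 6 = 72 / 6 = 12
Fold in T2=12: gcd(12, 12) = 12; lcm(12, 12) = 12 * 12 / 12 = 144 / 12 = 12
Full cycle length = 12

Answer: 12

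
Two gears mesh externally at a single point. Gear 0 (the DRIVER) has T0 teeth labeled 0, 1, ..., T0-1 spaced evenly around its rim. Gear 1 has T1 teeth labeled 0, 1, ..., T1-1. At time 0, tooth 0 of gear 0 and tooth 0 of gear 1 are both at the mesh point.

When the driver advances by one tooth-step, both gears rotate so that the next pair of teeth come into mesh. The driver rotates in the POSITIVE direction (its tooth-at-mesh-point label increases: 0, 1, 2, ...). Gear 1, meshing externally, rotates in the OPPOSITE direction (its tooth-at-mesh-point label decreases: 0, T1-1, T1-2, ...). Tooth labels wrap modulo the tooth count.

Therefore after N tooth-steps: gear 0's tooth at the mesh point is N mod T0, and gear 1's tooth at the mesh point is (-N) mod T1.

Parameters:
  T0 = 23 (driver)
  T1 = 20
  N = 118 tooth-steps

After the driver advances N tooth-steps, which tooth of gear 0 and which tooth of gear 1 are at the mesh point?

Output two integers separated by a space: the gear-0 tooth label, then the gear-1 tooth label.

Gear 0 (driver, T0=23): tooth at mesh = N mod T0
  118 = 5 * 23 + 3, so 118 mod 23 = 3
  gear 0 tooth = 3
Gear 1 (driven, T1=20): tooth at mesh = (-N) mod T1
  118 = 5 * 20 + 18, so 118 mod 20 = 18
  (-118) mod 20 = (-18) mod 20 = 20 - 18 = 2
Mesh after 118 steps: gear-0 tooth 3 meets gear-1 tooth 2

Answer: 3 2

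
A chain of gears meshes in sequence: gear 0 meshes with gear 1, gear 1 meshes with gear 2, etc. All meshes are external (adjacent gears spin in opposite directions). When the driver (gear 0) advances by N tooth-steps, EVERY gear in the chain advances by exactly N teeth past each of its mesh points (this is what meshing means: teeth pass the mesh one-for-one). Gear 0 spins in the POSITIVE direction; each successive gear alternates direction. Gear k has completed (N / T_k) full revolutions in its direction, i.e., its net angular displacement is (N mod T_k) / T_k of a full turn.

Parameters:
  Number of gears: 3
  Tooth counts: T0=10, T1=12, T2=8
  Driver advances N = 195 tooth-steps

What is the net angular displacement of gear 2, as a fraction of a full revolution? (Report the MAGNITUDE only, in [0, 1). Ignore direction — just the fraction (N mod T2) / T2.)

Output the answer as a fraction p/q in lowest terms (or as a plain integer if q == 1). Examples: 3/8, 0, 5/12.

Chain of 3 gears, tooth counts: [10, 12, 8]
  gear 0: T0=10, direction=positive, advance = 195 mod 10 = 5 teeth = 5/10 turn
  gear 1: T1=12, direction=negative, advance = 195 mod 12 = 3 teeth = 3/12 turn
  gear 2: T2=8, direction=positive, advance = 195 mod 8 = 3 teeth = 3/8 turn
Gear 2: 195 mod 8 = 3
Fraction = 3 / 8 = 3/8 (gcd(3,8)=1) = 3/8

Answer: 3/8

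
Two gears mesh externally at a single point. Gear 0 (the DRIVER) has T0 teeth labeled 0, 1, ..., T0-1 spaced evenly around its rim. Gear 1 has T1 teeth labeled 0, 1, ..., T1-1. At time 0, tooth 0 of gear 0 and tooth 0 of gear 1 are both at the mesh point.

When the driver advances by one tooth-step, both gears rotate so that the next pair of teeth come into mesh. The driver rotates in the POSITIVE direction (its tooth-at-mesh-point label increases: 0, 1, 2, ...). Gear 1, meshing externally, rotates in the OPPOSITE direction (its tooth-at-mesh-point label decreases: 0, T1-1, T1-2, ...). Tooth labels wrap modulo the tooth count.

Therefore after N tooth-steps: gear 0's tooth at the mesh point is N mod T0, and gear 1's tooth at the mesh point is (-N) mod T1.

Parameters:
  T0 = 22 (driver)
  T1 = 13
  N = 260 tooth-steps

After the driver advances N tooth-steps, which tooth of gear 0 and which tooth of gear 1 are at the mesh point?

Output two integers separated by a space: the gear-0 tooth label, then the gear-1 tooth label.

Gear 0 (driver, T0=22): tooth at mesh = N mod T0
  260 = 11 * 22 + 18, so 260 mod 22 = 18
  gear 0 tooth = 18
Gear 1 (driven, T1=13): tooth at mesh = (-N) mod T1
  260 = 20 * 13 + 0, so 260 mod 13 = 0
  (-260) mod 13 = 0
Mesh after 260 steps: gear-0 tooth 18 meets gear-1 tooth 0

Answer: 18 0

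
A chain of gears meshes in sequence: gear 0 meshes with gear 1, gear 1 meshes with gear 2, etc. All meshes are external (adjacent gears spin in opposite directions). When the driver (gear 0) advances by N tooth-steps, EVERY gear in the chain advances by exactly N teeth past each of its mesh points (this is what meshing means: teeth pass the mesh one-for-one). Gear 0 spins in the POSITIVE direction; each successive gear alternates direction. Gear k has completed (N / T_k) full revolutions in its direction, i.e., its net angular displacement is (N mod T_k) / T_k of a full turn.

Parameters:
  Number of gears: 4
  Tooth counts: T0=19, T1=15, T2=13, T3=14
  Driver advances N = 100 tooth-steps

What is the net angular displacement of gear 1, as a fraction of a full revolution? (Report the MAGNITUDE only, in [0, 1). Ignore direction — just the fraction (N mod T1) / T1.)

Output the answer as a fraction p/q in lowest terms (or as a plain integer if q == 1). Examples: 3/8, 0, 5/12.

Chain of 4 gears, tooth counts: [19, 15, 13, 14]
  gear 0: T0=19, direction=positive, advance = 100 mod 19 = 5 teeth = 5/19 turn
  gear 1: T1=15, direction=negative, advance = 100 mod 15 = 10 teeth = 10/15 turn
  gear 2: T2=13, direction=positive, advance = 100 mod 13 = 9 teeth = 9/13 turn
  gear 3: T3=14, direction=negative, advance = 100 mod 14 = 2 teeth = 2/14 turn
Gear 1: 100 mod 15 = 10
Fraction = 10 / 15 = 2/3 (gcd(10,15)=5) = 2/3

Answer: 2/3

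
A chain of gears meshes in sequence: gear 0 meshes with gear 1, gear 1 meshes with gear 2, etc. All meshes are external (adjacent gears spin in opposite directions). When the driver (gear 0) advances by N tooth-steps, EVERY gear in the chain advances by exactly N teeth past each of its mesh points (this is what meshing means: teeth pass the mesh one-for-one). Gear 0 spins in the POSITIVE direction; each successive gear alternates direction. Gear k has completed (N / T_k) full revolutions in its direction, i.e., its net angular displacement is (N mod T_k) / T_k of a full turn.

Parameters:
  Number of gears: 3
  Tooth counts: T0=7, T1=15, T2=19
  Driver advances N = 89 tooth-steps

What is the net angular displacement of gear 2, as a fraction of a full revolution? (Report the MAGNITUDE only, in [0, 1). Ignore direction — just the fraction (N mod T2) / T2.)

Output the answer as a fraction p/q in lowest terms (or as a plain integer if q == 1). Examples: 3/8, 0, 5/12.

Answer: 13/19

Derivation:
Chain of 3 gears, tooth counts: [7, 15, 19]
  gear 0: T0=7, direction=positive, advance = 89 mod 7 = 5 teeth = 5/7 turn
  gear 1: T1=15, direction=negative, advance = 89 mod 15 = 14 teeth = 14/15 turn
  gear 2: T2=19, direction=positive, advance = 89 mod 19 = 13 teeth = 13/19 turn
Gear 2: 89 mod 19 = 13
Fraction = 13 / 19 = 13/19 (gcd(13,19)=1) = 13/19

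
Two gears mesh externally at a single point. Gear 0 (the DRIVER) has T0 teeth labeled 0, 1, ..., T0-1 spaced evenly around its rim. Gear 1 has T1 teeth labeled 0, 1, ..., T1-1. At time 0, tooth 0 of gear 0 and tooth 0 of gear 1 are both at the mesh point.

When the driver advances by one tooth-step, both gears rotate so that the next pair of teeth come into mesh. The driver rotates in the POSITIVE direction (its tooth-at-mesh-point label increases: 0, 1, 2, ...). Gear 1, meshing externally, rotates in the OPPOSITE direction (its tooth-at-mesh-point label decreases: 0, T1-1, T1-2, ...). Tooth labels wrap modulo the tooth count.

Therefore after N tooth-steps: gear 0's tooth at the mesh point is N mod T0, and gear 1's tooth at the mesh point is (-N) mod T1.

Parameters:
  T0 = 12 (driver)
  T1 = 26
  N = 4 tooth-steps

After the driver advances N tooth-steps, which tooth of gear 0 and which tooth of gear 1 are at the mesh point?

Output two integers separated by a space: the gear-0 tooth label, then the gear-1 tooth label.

Answer: 4 22

Derivation:
Gear 0 (driver, T0=12): tooth at mesh = N mod T0
  4 = 0 * 12 + 4, so 4 mod 12 = 4
  gear 0 tooth = 4
Gear 1 (driven, T1=26): tooth at mesh = (-N) mod T1
  4 = 0 * 26 + 4, so 4 mod 26 = 4
  (-4) mod 26 = (-4) mod 26 = 26 - 4 = 22
Mesh after 4 steps: gear-0 tooth 4 meets gear-1 tooth 22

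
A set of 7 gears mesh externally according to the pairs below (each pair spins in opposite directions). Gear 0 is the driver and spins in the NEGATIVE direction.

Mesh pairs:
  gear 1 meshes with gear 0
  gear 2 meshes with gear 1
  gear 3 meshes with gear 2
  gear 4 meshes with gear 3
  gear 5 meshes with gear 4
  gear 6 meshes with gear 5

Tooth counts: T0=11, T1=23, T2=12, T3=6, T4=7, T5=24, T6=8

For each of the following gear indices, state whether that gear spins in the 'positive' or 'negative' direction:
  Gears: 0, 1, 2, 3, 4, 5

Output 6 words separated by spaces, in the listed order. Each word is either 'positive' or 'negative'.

Gear 0 (driver): negative (depth 0)
  gear 1: meshes with gear 0 -> depth 1 -> positive (opposite of gear 0)
  gear 2: meshes with gear 1 -> depth 2 -> negative (opposite of gear 1)
  gear 3: meshes with gear 2 -> depth 3 -> positive (opposite of gear 2)
  gear 4: meshes with gear 3 -> depth 4 -> negative (opposite of gear 3)
  gear 5: meshes with gear 4 -> depth 5 -> positive (opposite of gear 4)
  gear 6: meshes with gear 5 -> depth 6 -> negative (opposite of gear 5)
Queried indices 0, 1, 2, 3, 4, 5 -> negative, positive, negative, positive, negative, positive

Answer: negative positive negative positive negative positive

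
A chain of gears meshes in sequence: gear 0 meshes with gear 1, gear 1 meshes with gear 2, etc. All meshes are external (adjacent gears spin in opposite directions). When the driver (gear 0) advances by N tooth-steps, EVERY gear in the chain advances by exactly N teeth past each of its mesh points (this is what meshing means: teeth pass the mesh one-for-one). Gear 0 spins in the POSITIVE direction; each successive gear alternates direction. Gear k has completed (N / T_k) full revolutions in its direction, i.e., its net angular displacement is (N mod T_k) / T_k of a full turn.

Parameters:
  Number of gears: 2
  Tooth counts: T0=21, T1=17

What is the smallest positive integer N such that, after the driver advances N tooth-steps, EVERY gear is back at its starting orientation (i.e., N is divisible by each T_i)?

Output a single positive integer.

Answer: 357

Derivation:
Gear k returns to start when N is a multiple of T_k.
All gears at start simultaneously when N is a common multiple of [21, 17]; the smallest such N is lcm(21, 17).
Start: lcm = T0 = 21
Fold in T1=17: gcd(21, 17) = 1; lcm(21, 17) = 21 * 17 / 1 = 357 / 1 = 357
Full cycle length = 357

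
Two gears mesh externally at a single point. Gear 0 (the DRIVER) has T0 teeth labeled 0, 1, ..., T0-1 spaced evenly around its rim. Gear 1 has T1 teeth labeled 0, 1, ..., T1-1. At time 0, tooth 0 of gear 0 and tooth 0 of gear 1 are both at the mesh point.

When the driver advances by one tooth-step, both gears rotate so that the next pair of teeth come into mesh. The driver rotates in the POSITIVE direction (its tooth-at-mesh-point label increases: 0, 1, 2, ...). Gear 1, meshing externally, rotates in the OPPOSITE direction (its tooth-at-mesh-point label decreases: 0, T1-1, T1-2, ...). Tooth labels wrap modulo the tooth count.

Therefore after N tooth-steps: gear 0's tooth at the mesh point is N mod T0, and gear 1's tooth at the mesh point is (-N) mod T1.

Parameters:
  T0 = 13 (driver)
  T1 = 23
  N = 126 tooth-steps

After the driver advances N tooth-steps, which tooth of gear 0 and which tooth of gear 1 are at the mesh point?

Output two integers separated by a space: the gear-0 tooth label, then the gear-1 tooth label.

Gear 0 (driver, T0=13): tooth at mesh = N mod T0
  126 = 9 * 13 + 9, so 126 mod 13 = 9
  gear 0 tooth = 9
Gear 1 (driven, T1=23): tooth at mesh = (-N) mod T1
  126 = 5 * 23 + 11, so 126 mod 23 = 11
  (-126) mod 23 = (-11) mod 23 = 23 - 11 = 12
Mesh after 126 steps: gear-0 tooth 9 meets gear-1 tooth 12

Answer: 9 12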